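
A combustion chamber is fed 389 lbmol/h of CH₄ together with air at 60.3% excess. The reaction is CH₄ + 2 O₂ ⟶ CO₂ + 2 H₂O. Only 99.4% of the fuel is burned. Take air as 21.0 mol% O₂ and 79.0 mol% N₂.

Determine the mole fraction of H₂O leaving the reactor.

0.122

Stoichiometric O₂ = 2 × 389 = 778 lbmol/h; O₂ fed = 778 × 1.603 = 1247 lbmol/h.
N₂ fed = 1247 × 79/21 = 4692 lbmol/h.
Fuel reacted = 0.994 × 389 → ξ = 386.7 lbmol/h.
Outlet (n = n₀ + ν ξ):
  CH₄: 389 − 1(386.7) = 2.334
  O₂: 1247 − 2(386.7) = 473.8
  N₂: 4692 (inert)
  CO₂: 0 + 1(386.7) = 386.7
  H₂O: 0 + 2(386.7) = 773.3
Total out = 6328 lbmol/h; y_H₂O = 773.3 / 6328 = 0.1222.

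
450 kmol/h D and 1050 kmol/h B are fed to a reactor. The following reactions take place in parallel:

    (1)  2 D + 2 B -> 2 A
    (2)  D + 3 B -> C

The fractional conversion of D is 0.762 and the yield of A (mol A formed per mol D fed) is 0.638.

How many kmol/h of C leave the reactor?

Yield of A: 2ξ₁ / 450 = 0.638 → ξ₁ = 143.6 kmol/h.
Conversion of D: 2ξ₁ + 1ξ₂ = 0.762 × 450 = 342.9 → ξ₂ = 55.8 kmol/h.
Outlet amounts (n = n₀ + Σ ν·ξ):
  D: 450 − 2(143.6) − 1(55.8) = 107.1
  B: 1050 − 2(143.6) − 3(55.8) = 595.5
  A: 0 + 2(143.6) = 287.1
  C: 0 + 1(55.8) = 55.8

55.8 kmol/h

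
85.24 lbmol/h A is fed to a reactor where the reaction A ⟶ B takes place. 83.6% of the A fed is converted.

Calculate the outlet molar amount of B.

71.3 lbmol/h

A reacted = 0.836 × 85.24 = 71.26 lbmol/h; ν_A = −1, so ξ = 71.26/1 = 71.26 lbmol/h.
Outlet amounts (n = n₀ + ν ξ):
  A: 85.24 − 1(71.26) = 13.98
  B: 0 + 1(71.26) = 71.26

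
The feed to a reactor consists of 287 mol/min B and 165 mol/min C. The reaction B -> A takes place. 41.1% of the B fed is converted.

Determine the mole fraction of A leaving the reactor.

0.261

B reacted = 0.411 × 287 = 118 mol/min; ν_B = −1, so ξ = 118/1 = 118 mol/min.
Outlet amounts (n = n₀ + ν ξ):
  B: 287 − 1(118) = 169
  A: 0 + 1(118) = 118
  C: 165 (inert)
Total out = 452 mol/min; y_A = 118 / 452 = 0.261.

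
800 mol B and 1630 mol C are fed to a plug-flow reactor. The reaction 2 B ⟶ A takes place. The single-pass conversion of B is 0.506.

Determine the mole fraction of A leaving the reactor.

0.0909

B reacted = 0.506 × 800 = 404.8 mol; ν_B = −2, so ξ = 404.8/2 = 202.4 mol.
Outlet amounts (n = n₀ + ν ξ):
  B: 800 − 2(202.4) = 395.2
  A: 0 + 1(202.4) = 202.4
  C: 1630 (inert)
Total out = 2228 mol; y_A = 202.4 / 2228 = 0.09086.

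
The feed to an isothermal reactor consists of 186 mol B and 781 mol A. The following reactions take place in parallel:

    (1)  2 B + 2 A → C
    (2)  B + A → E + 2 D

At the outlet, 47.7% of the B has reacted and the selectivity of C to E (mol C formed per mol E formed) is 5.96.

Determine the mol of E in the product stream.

6.87 mol

Conversion of B: B consumed = 0.477 × 186 = 88.72 mol = 2ξ₁ + 1ξ₂.
Selectivity: 1ξ₁ / (1ξ₂) = 5.96 → ξ₁ = 5.96 ξ₂.
Substitute: (2·5.96 + 1) ξ₂ = 88.72 → ξ₂ = 6.867 mol, ξ₁ = 40.93 mol.
Outlet amounts (n = n₀ + Σ ν·ξ):
  B: 186 − 2(40.93) − 1(6.867) = 97.28
  A: 781 − 2(40.93) − 1(6.867) = 692.3
  C: 0 + 1(40.93) = 40.93
  E: 0 + 1(6.867) = 6.867
  D: 0 + 2(6.867) = 13.73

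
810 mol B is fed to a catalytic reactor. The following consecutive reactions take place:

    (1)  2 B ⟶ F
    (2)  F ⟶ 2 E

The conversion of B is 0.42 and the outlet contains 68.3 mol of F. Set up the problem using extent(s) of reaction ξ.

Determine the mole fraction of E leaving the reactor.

0.275

Conversion of B: B consumed = 2ξ₁ = 0.42 × 810 → ξ₁ = 170.1 mol.
F balance: n_F = 0 + 1ξ₁ − 1ξ₂ = 68.3 → ξ₂ = (1·170.1 − 68.3)/1 = 101.8 mol.
Outlet amounts (n = n₀ + Σ ν·ξ):
  B: 810 − 2(170.1) = 469.8
  F: 0 + 1(170.1) − 1(101.8) = 68.3
  E: 0 + 2(101.8) = 203.6
Total out = 741.7 mol; y_E = 203.6 / 741.7 = 0.2745.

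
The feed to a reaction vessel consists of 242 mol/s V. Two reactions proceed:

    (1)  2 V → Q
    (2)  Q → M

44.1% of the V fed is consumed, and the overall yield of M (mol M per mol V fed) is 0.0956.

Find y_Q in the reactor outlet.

Conversion of V: V consumed = 2ξ₁ = 0.441 × 242 → ξ₁ = 53.36 mol/s.
Yield of M: 1ξ₂ / 242 = 0.0956 → ξ₂ = 23.14 mol/s.
Outlet amounts (n = n₀ + Σ ν·ξ):
  V: 242 − 2(53.36) = 135.3
  Q: 0 + 1(53.36) − 1(23.14) = 30.23
  M: 0 + 1(23.14) = 23.14
Total out = 188.6 mol/s; y_Q = 30.23 / 188.6 = 0.1602.

0.16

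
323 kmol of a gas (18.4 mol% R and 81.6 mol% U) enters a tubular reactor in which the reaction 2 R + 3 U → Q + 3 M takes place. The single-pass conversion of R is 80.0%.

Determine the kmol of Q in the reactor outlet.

23.8 kmol

R reacted = 0.8 × 59.43 = 47.55 kmol; ν_R = −2, so ξ = 47.55/2 = 23.77 kmol.
Outlet amounts (n = n₀ + ν ξ):
  R: 59.43 − 2(23.77) = 11.89
  U: 263.6 − 3(23.77) = 192.2
  Q: 0 + 1(23.77) = 23.77
  M: 0 + 3(23.77) = 71.32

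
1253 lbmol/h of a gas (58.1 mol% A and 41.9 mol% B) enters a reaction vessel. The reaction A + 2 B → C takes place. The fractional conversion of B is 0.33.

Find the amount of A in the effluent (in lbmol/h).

B reacted = 0.33 × 525 = 173.3 lbmol/h; ν_B = −2, so ξ = 173.3/2 = 86.63 lbmol/h.
Outlet amounts (n = n₀ + ν ξ):
  A: 728 − 1(86.63) = 641.4
  B: 525 − 2(86.63) = 351.8
  C: 0 + 1(86.63) = 86.63

641 lbmol/h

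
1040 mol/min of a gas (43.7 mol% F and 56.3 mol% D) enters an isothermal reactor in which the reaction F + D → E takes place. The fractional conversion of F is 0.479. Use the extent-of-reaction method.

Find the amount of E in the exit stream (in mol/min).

218 mol/min

F reacted = 0.479 × 454.5 = 217.7 mol/min; ν_F = −1, so ξ = 217.7/1 = 217.7 mol/min.
Outlet amounts (n = n₀ + ν ξ):
  F: 454.5 − 1(217.7) = 236.8
  D: 585.5 − 1(217.7) = 367.8
  E: 0 + 1(217.7) = 217.7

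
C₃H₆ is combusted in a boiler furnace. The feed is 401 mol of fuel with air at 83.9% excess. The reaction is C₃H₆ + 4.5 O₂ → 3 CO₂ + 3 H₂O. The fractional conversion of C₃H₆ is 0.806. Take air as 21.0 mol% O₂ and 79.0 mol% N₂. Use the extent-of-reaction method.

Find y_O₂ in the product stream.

0.114

Stoichiometric O₂ = 4.5 × 401 = 1804 mol; O₂ fed = 1804 × 1.839 = 3318 mol.
N₂ fed = 3318 × 79/21 = 12480 mol.
Fuel reacted = 0.806 × 401 → ξ = 323.2 mol.
Outlet (n = n₀ + ν ξ):
  C₃H₆: 401 − 1(323.2) = 77.79
  O₂: 3318 − 4.5(323.2) = 1864
  N₂: 12480 (inert)
  CO₂: 0 + 3(323.2) = 969.6
  H₂O: 0 + 3(323.2) = 969.6
Total out = 16360 mol; y_O₂ = 1864 / 16360 = 0.1139.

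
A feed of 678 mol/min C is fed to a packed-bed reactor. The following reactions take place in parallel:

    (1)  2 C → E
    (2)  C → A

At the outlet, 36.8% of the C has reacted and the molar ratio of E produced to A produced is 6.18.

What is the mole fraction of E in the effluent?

0.205

Conversion of C: C consumed = 0.368 × 678 = 249.5 mol/min = 2ξ₁ + 1ξ₂.
Selectivity: 1ξ₁ / (1ξ₂) = 6.18 → ξ₁ = 6.18 ξ₂.
Substitute: (2·6.18 + 1) ξ₂ = 249.5 → ξ₂ = 18.68 mol/min, ξ₁ = 115.4 mol/min.
Outlet amounts (n = n₀ + Σ ν·ξ):
  C: 678 − 2(115.4) − 1(18.68) = 428.5
  E: 0 + 1(115.4) = 115.4
  A: 0 + 1(18.68) = 18.68
Total out = 562.6 mol/min; y_E = 115.4 / 562.6 = 0.2051.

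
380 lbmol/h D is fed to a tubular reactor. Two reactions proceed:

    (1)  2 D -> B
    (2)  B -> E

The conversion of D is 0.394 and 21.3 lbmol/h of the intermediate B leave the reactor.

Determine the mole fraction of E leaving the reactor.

Conversion of D: D consumed = 2ξ₁ = 0.394 × 380 → ξ₁ = 74.86 lbmol/h.
B balance: n_B = 0 + 1ξ₁ − 1ξ₂ = 21.3 → ξ₂ = (1·74.86 − 21.3)/1 = 53.56 lbmol/h.
Outlet amounts (n = n₀ + Σ ν·ξ):
  D: 380 − 2(74.86) = 230.3
  B: 0 + 1(74.86) − 1(53.56) = 21.3
  E: 0 + 1(53.56) = 53.56
Total out = 305.1 lbmol/h; y_E = 53.56 / 305.1 = 0.1755.

0.176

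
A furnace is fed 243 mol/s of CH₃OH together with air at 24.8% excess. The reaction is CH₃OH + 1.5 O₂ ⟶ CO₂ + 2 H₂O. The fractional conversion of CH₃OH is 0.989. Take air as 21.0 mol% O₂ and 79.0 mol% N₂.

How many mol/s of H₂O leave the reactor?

Stoichiometric O₂ = 1.5 × 243 = 364.5 mol/s; O₂ fed = 364.5 × 1.248 = 454.9 mol/s.
N₂ fed = 454.9 × 79/21 = 1711 mol/s.
Fuel reacted = 0.989 × 243 → ξ = 240.3 mol/s.
Outlet (n = n₀ + ν ξ):
  CH₃OH: 243 − 1(240.3) = 2.673
  O₂: 454.9 − 1.5(240.3) = 94.41
  N₂: 1711 (inert)
  CO₂: 0 + 1(240.3) = 240.3
  H₂O: 0 + 2(240.3) = 480.7

481 mol/s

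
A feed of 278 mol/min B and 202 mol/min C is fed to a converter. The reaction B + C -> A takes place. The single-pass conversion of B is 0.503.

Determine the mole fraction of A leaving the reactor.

0.411

B reacted = 0.503 × 278 = 139.8 mol/min; ν_B = −1, so ξ = 139.8/1 = 139.8 mol/min.
Outlet amounts (n = n₀ + ν ξ):
  B: 278 − 1(139.8) = 138.2
  C: 202 − 1(139.8) = 62.17
  A: 0 + 1(139.8) = 139.8
Total out = 340.2 mol/min; y_A = 139.8 / 340.2 = 0.4111.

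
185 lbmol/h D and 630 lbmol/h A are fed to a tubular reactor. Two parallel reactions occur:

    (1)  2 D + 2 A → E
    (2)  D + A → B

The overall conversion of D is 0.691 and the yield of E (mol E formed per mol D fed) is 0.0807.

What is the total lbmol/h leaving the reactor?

Yield of E: 1ξ₁ / 185 = 0.0807 → ξ₁ = 14.93 lbmol/h.
Conversion of D: 2ξ₁ + 1ξ₂ = 0.691 × 185 = 127.8 → ξ₂ = 97.98 lbmol/h.
Outlet amounts (n = n₀ + Σ ν·ξ):
  D: 185 − 2(14.93) − 1(97.98) = 57.17
  A: 630 − 2(14.93) − 1(97.98) = 502.2
  E: 0 + 1(14.93) = 14.93
  B: 0 + 1(97.98) = 97.98
Total out = 57.17 + 502.2 + 14.93 + 97.98 = 672.2 lbmol/h.

672 lbmol/h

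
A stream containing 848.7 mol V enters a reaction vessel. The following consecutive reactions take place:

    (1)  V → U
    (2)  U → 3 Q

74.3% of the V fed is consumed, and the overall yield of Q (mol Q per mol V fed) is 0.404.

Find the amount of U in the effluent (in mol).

Conversion of V: V consumed = 1ξ₁ = 0.743 × 848.7 → ξ₁ = 630.6 mol.
Yield of Q: 3ξ₂ / 848.7 = 0.404 → ξ₂ = 114.3 mol.
Outlet amounts (n = n₀ + Σ ν·ξ):
  V: 848.7 − 1(630.6) = 218.1
  U: 0 + 1(630.6) − 1(114.3) = 516.3
  Q: 0 + 3(114.3) = 342.9

516 mol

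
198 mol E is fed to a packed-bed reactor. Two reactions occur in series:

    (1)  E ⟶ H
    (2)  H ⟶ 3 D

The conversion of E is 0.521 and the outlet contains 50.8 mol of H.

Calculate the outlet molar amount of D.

157 mol

Conversion of E: E consumed = 1ξ₁ = 0.521 × 198 → ξ₁ = 103.2 mol.
H balance: n_H = 0 + 1ξ₁ − 1ξ₂ = 50.8 → ξ₂ = (1·103.2 − 50.8)/1 = 52.36 mol.
Outlet amounts (n = n₀ + Σ ν·ξ):
  E: 198 − 1(103.2) = 94.84
  H: 0 + 1(103.2) − 1(52.36) = 50.8
  D: 0 + 3(52.36) = 157.1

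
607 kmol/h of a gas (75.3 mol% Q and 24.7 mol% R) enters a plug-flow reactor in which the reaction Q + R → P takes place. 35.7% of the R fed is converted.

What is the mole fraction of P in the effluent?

R reacted = 0.357 × 149.9 = 53.52 kmol/h; ν_R = −1, so ξ = 53.52/1 = 53.52 kmol/h.
Outlet amounts (n = n₀ + ν ξ):
  Q: 457.1 − 1(53.52) = 403.5
  R: 149.9 − 1(53.52) = 96.4
  P: 0 + 1(53.52) = 53.52
Total out = 553.5 kmol/h; y_P = 53.52 / 553.5 = 0.09671.

0.0967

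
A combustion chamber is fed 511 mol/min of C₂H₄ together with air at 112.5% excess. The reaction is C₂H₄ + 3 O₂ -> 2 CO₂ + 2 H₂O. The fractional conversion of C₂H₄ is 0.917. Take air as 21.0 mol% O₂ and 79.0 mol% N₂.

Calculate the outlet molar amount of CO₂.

Stoichiometric O₂ = 3 × 511 = 1533 mol/min; O₂ fed = 1533 × 2.125 = 3258 mol/min.
N₂ fed = 3258 × 79/21 = 12250 mol/min.
Fuel reacted = 0.917 × 511 → ξ = 468.6 mol/min.
Outlet (n = n₀ + ν ξ):
  C₂H₄: 511 − 1(468.6) = 42.41
  O₂: 3258 − 3(468.6) = 1852
  N₂: 12250 (inert)
  CO₂: 0 + 2(468.6) = 937.2
  H₂O: 0 + 2(468.6) = 937.2

937 mol/min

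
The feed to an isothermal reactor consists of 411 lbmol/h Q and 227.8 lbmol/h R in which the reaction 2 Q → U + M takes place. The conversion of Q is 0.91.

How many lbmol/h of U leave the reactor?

Q reacted = 0.91 × 411 = 374 lbmol/h; ν_Q = −2, so ξ = 374/2 = 187 lbmol/h.
Outlet amounts (n = n₀ + ν ξ):
  Q: 411 − 2(187) = 36.99
  U: 0 + 1(187) = 187
  M: 0 + 1(187) = 187
  R: 227.8 (inert)

187 lbmol/h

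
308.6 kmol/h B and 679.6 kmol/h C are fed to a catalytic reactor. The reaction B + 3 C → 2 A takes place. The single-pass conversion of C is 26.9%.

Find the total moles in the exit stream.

866 kmol/h

C reacted = 0.269 × 679.6 = 182.8 kmol/h; ν_C = −3, so ξ = 182.8/3 = 60.94 kmol/h.
Outlet amounts (n = n₀ + ν ξ):
  B: 308.6 − 1(60.94) = 247.7
  C: 679.6 − 3(60.94) = 496.8
  A: 0 + 2(60.94) = 121.9
Total out = 247.7 + 496.8 + 121.9 = 866.3 kmol/h.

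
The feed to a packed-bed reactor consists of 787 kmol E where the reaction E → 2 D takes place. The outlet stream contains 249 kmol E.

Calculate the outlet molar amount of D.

For E: n = n₀ − 1ξ → 249 = 787 − 1ξ, giving ξ = 538 kmol.
Outlet amounts (n = n₀ + ν ξ):
  E: 787 − 1(538) = 249
  D: 0 + 2(538) = 1076

1080 kmol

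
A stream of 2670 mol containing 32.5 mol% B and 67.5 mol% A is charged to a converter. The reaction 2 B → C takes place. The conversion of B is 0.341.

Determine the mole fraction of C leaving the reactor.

B reacted = 0.341 × 867.8 = 295.9 mol; ν_B = −2, so ξ = 295.9/2 = 148 mol.
Outlet amounts (n = n₀ + ν ξ):
  B: 867.8 − 2(148) = 571.8
  C: 0 + 1(148) = 148
  A: 1802 (inert)
Total out = 2522 mol; y_C = 148 / 2522 = 0.05866.

0.0587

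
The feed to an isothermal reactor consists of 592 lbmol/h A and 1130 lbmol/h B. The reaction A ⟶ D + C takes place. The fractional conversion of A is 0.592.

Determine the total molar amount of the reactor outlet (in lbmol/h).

2070 lbmol/h

A reacted = 0.592 × 592 = 350.5 lbmol/h; ν_A = −1, so ξ = 350.5/1 = 350.5 lbmol/h.
Outlet amounts (n = n₀ + ν ξ):
  A: 592 − 1(350.5) = 241.5
  D: 0 + 1(350.5) = 350.5
  C: 0 + 1(350.5) = 350.5
  B: 1130 (inert)
Total out = 241.5 + 350.5 + 350.5 + 1130 = 2072 lbmol/h.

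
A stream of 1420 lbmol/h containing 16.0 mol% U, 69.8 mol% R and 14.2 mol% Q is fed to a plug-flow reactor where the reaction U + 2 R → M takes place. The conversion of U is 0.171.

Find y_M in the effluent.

U reacted = 0.171 × 227.2 = 38.85 lbmol/h; ν_U = −1, so ξ = 38.85/1 = 38.85 lbmol/h.
Outlet amounts (n = n₀ + ν ξ):
  U: 227.2 − 1(38.85) = 188.3
  R: 991.2 − 2(38.85) = 913.5
  M: 0 + 1(38.85) = 38.85
  Q: 201.6 (inert)
Total out = 1342 lbmol/h; y_M = 38.85 / 1342 = 0.02894.

0.0289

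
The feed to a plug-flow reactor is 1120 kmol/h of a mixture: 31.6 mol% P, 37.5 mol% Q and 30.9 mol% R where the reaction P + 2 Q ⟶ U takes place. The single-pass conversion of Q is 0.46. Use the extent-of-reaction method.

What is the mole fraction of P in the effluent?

0.278

Q reacted = 0.46 × 420 = 193.2 kmol/h; ν_Q = −2, so ξ = 193.2/2 = 96.6 kmol/h.
Outlet amounts (n = n₀ + ν ξ):
  P: 353.9 − 1(96.6) = 257.3
  Q: 420 − 2(96.6) = 226.8
  U: 0 + 1(96.6) = 96.6
  R: 346.1 (inert)
Total out = 926.8 kmol/h; y_P = 257.3 / 926.8 = 0.2776.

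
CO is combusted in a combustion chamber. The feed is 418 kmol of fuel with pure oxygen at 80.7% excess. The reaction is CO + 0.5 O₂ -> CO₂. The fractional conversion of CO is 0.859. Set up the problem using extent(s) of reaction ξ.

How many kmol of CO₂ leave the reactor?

Stoichiometric O₂ = 0.5 × 418 = 209 kmol; O₂ fed = 209 × 1.807 = 377.7 kmol.
Fuel reacted = 0.859 × 418 → ξ = 359.1 kmol.
Outlet (n = n₀ + ν ξ):
  CO: 418 − 1(359.1) = 58.94
  O₂: 377.7 − 0.5(359.1) = 198.1
  CO₂: 0 + 1(359.1) = 359.1

359 kmol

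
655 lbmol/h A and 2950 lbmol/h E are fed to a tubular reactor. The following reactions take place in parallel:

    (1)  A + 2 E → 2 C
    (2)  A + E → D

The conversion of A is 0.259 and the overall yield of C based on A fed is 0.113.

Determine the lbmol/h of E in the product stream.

Yield of C: 2ξ₁ / 655 = 0.113 → ξ₁ = 37.01 lbmol/h.
Conversion of A: 1ξ₁ + 1ξ₂ = 0.259 × 655 = 169.6 → ξ₂ = 132.6 lbmol/h.
Outlet amounts (n = n₀ + Σ ν·ξ):
  A: 655 − 1(37.01) − 1(132.6) = 485.4
  E: 2950 − 2(37.01) − 1(132.6) = 2743
  C: 0 + 2(37.01) = 74.02
  D: 0 + 1(132.6) = 132.6

2740 lbmol/h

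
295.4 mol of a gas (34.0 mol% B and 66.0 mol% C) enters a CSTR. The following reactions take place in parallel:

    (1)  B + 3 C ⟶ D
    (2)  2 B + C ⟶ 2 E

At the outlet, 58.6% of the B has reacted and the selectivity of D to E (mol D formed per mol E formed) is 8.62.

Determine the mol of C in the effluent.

Conversion of B: B consumed = 0.586 × 100.4 = 58.86 mol = 1ξ₁ + 2ξ₂.
Selectivity: 1ξ₁ / (2ξ₂) = 8.62 → ξ₁ = 17.24 ξ₂.
Substitute: (1·17.24 + 2) ξ₂ = 58.86 → ξ₂ = 3.059 mol, ξ₁ = 52.74 mol.
Outlet amounts (n = n₀ + Σ ν·ξ):
  B: 100.4 − 1(52.74) − 2(3.059) = 41.58
  C: 195 − 3(52.74) − 1(3.059) = 33.69
  D: 0 + 1(52.74) = 52.74
  E: 0 + 2(3.059) = 6.118

33.7 mol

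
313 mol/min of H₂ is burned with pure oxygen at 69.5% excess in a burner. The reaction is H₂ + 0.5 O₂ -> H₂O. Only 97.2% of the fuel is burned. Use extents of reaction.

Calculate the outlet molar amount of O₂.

Stoichiometric O₂ = 0.5 × 313 = 156.5 mol/min; O₂ fed = 156.5 × 1.695 = 265.3 mol/min.
Fuel reacted = 0.972 × 313 → ξ = 304.2 mol/min.
Outlet (n = n₀ + ν ξ):
  H₂: 313 − 1(304.2) = 8.764
  O₂: 265.3 − 0.5(304.2) = 113.1
  H₂O: 0 + 1(304.2) = 304.2

113 mol/min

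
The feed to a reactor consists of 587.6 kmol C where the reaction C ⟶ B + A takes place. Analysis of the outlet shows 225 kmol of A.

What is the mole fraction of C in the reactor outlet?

0.446

For A: n = n₀ + 1ξ → 225 = 0 + 1ξ, giving ξ = 225 kmol.
Outlet amounts (n = n₀ + ν ξ):
  C: 587.6 − 1(225) = 362.6
  B: 0 + 1(225) = 225
  A: 0 + 1(225) = 225
Total out = 812.6 kmol; y_C = 362.6 / 812.6 = 0.4462.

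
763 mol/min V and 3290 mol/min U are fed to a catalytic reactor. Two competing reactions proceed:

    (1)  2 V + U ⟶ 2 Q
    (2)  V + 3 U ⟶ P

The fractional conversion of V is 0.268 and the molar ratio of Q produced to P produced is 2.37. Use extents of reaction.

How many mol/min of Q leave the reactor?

Conversion of V: V consumed = 0.268 × 763 = 204.5 mol/min = 2ξ₁ + 1ξ₂.
Selectivity: 2ξ₁ / (1ξ₂) = 2.37 → ξ₁ = 1.185 ξ₂.
Substitute: (2·1.185 + 1) ξ₂ = 204.5 → ξ₂ = 60.68 mol/min, ξ₁ = 71.9 mol/min.
Outlet amounts (n = n₀ + Σ ν·ξ):
  V: 763 − 2(71.9) − 1(60.68) = 558.5
  U: 3290 − 1(71.9) − 3(60.68) = 3036
  Q: 0 + 2(71.9) = 143.8
  P: 0 + 1(60.68) = 60.68

144 mol/min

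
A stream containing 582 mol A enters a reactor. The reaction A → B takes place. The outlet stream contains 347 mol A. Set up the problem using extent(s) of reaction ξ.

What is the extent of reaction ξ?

ξ = 235 mol

For A: n = n₀ − 1ξ → 347 = 582 − 1ξ, giving ξ = 235 mol.
Outlet amounts (n = n₀ + ν ξ):
  A: 582 − 1(235) = 347
  B: 0 + 1(235) = 235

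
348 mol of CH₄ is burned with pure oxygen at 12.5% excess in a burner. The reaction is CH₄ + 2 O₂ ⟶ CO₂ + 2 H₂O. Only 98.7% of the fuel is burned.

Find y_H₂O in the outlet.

0.607

Stoichiometric O₂ = 2 × 348 = 696 mol; O₂ fed = 696 × 1.125 = 783 mol.
Fuel reacted = 0.987 × 348 → ξ = 343.5 mol.
Outlet (n = n₀ + ν ξ):
  CH₄: 348 − 1(343.5) = 4.524
  O₂: 783 − 2(343.5) = 96.05
  CO₂: 0 + 1(343.5) = 343.5
  H₂O: 0 + 2(343.5) = 687
Total out = 1131 mol; y_H₂O = 687 / 1131 = 0.6074.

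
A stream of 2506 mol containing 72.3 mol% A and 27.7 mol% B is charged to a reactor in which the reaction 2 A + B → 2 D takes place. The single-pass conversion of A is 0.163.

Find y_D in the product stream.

A reacted = 0.163 × 1812 = 295.3 mol; ν_A = −2, so ξ = 295.3/2 = 147.7 mol.
Outlet amounts (n = n₀ + ν ξ):
  A: 1812 − 2(147.7) = 1517
  B: 694.2 − 1(147.7) = 546.5
  D: 0 + 2(147.7) = 295.3
Total out = 2358 mol; y_D = 295.3 / 2358 = 0.1252.

0.125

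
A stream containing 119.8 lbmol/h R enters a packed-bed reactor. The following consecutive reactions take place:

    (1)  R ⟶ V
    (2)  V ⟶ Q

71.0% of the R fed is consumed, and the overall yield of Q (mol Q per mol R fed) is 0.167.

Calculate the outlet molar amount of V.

65.1 lbmol/h

Conversion of R: R consumed = 1ξ₁ = 0.71 × 119.8 → ξ₁ = 85.06 lbmol/h.
Yield of Q: 1ξ₂ / 119.8 = 0.167 → ξ₂ = 20.01 lbmol/h.
Outlet amounts (n = n₀ + Σ ν·ξ):
  R: 119.8 − 1(85.06) = 34.74
  V: 0 + 1(85.06) − 1(20.01) = 65.05
  Q: 0 + 1(20.01) = 20.01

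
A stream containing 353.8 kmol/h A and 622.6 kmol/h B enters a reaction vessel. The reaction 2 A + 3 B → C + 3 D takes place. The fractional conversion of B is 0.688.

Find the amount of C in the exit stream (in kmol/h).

143 kmol/h

B reacted = 0.688 × 622.6 = 428.3 kmol/h; ν_B = −3, so ξ = 428.3/3 = 142.8 kmol/h.
Outlet amounts (n = n₀ + ν ξ):
  A: 353.8 − 2(142.8) = 68.23
  B: 622.6 − 3(142.8) = 194.3
  C: 0 + 1(142.8) = 142.8
  D: 0 + 3(142.8) = 428.3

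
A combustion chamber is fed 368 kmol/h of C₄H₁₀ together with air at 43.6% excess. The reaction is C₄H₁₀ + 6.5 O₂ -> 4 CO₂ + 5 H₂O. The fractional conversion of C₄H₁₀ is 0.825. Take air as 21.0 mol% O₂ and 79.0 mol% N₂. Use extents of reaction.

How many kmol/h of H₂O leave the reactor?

1520 kmol/h

Stoichiometric O₂ = 6.5 × 368 = 2392 kmol/h; O₂ fed = 2392 × 1.436 = 3435 kmol/h.
N₂ fed = 3435 × 79/21 = 12920 kmol/h.
Fuel reacted = 0.825 × 368 → ξ = 303.6 kmol/h.
Outlet (n = n₀ + ν ξ):
  C₄H₁₀: 368 − 1(303.6) = 64.4
  O₂: 3435 − 6.5(303.6) = 1462
  N₂: 12920 (inert)
  CO₂: 0 + 4(303.6) = 1214
  H₂O: 0 + 5(303.6) = 1518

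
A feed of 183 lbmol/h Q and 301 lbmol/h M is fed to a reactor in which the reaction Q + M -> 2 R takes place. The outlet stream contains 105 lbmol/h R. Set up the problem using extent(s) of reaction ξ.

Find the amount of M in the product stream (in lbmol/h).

For R: n = n₀ + 2ξ → 105 = 0 + 2ξ, giving ξ = 52.5 lbmol/h.
Outlet amounts (n = n₀ + ν ξ):
  Q: 183 − 1(52.5) = 130.5
  M: 301 − 1(52.5) = 248.5
  R: 0 + 2(52.5) = 105

248 lbmol/h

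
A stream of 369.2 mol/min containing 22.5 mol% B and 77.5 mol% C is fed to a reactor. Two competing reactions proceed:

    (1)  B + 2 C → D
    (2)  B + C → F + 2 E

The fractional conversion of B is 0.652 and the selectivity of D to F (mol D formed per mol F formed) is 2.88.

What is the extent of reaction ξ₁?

ξ₁ = 40.2 mol/min

Conversion of B: B consumed = 0.652 × 83.07 = 54.16 mol/min = 1ξ₁ + 1ξ₂.
Selectivity: 1ξ₁ / (1ξ₂) = 2.88 → ξ₁ = 2.88 ξ₂.
Substitute: (1·2.88 + 1) ξ₂ = 54.16 → ξ₂ = 13.96 mol/min, ξ₁ = 40.2 mol/min.
Outlet amounts (n = n₀ + Σ ν·ξ):
  B: 83.07 − 1(40.2) − 1(13.96) = 28.91
  C: 286.1 − 2(40.2) − 1(13.96) = 191.8
  D: 0 + 1(40.2) = 40.2
  F: 0 + 1(13.96) = 13.96
  E: 0 + 2(13.96) = 27.92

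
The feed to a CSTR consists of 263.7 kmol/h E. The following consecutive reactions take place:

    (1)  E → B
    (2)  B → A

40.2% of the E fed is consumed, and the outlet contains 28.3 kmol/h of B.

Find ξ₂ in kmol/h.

Conversion of E: E consumed = 1ξ₁ = 0.402 × 263.7 → ξ₁ = 106 kmol/h.
B balance: n_B = 0 + 1ξ₁ − 1ξ₂ = 28.3 → ξ₂ = (1·106 − 28.3)/1 = 77.71 kmol/h.
Outlet amounts (n = n₀ + Σ ν·ξ):
  E: 263.7 − 1(106) = 157.7
  B: 0 + 1(106) − 1(77.71) = 28.3
  A: 0 + 1(77.71) = 77.71

ξ₂ = 77.7 kmol/h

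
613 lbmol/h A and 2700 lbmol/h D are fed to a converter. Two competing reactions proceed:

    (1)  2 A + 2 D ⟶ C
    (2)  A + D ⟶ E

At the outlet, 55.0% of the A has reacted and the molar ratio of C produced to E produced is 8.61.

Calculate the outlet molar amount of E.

Conversion of A: A consumed = 0.55 × 613 = 337.2 lbmol/h = 2ξ₁ + 1ξ₂.
Selectivity: 1ξ₁ / (1ξ₂) = 8.61 → ξ₁ = 8.61 ξ₂.
Substitute: (2·8.61 + 1) ξ₂ = 337.2 → ξ₂ = 18.5 lbmol/h, ξ₁ = 159.3 lbmol/h.
Outlet amounts (n = n₀ + Σ ν·ξ):
  A: 613 − 2(159.3) − 1(18.5) = 275.8
  D: 2700 − 2(159.3) − 1(18.5) = 2363
  C: 0 + 1(159.3) = 159.3
  E: 0 + 1(18.5) = 18.5

18.5 lbmol/h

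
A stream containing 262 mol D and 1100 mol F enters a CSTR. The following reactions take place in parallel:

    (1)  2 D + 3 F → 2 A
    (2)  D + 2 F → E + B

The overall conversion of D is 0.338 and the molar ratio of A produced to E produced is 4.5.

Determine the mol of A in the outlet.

Conversion of D: D consumed = 0.338 × 262 = 88.56 mol = 2ξ₁ + 1ξ₂.
Selectivity: 2ξ₁ / (1ξ₂) = 4.5 → ξ₁ = 2.25 ξ₂.
Substitute: (2·2.25 + 1) ξ₂ = 88.56 → ξ₂ = 16.1 mol, ξ₁ = 36.23 mol.
Outlet amounts (n = n₀ + Σ ν·ξ):
  D: 262 − 2(36.23) − 1(16.1) = 173.4
  F: 1100 − 3(36.23) − 2(16.1) = 959.1
  A: 0 + 2(36.23) = 72.45
  E: 0 + 1(16.1) = 16.1
  B: 0 + 1(16.1) = 16.1

72.5 mol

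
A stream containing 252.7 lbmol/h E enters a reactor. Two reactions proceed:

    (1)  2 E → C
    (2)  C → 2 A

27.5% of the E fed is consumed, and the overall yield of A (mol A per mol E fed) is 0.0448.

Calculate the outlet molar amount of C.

29.1 lbmol/h

Conversion of E: E consumed = 2ξ₁ = 0.275 × 252.7 → ξ₁ = 34.75 lbmol/h.
Yield of A: 2ξ₂ / 252.7 = 0.0448 → ξ₂ = 5.66 lbmol/h.
Outlet amounts (n = n₀ + Σ ν·ξ):
  E: 252.7 − 2(34.75) = 183.2
  C: 0 + 1(34.75) − 1(5.66) = 29.09
  A: 0 + 2(5.66) = 11.32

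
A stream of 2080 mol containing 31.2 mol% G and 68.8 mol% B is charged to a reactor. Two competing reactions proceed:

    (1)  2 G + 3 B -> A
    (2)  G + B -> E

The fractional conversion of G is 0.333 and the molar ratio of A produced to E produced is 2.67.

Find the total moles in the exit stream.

1680 mol

Conversion of G: G consumed = 0.333 × 649 = 216.1 mol = 2ξ₁ + 1ξ₂.
Selectivity: 1ξ₁ / (1ξ₂) = 2.67 → ξ₁ = 2.67 ξ₂.
Substitute: (2·2.67 + 1) ξ₂ = 216.1 → ξ₂ = 34.09 mol, ξ₁ = 91.01 mol.
Outlet amounts (n = n₀ + Σ ν·ξ):
  G: 649 − 2(91.01) − 1(34.09) = 432.9
  B: 1431 − 3(91.01) − 1(34.09) = 1124
  A: 0 + 1(91.01) = 91.01
  E: 0 + 1(34.09) = 34.09
Total out = 432.9 + 1124 + 91.01 + 34.09 = 1682 mol.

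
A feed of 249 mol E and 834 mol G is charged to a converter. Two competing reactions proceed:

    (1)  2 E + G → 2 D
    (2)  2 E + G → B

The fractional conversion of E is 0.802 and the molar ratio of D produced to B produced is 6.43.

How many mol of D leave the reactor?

Conversion of E: E consumed = 0.802 × 249 = 199.7 mol = 2ξ₁ + 2ξ₂.
Selectivity: 2ξ₁ / (1ξ₂) = 6.43 → ξ₁ = 3.215 ξ₂.
Substitute: (2·3.215 + 2) ξ₂ = 199.7 → ξ₂ = 23.69 mol, ξ₁ = 76.16 mol.
Outlet amounts (n = n₀ + Σ ν·ξ):
  E: 249 − 2(76.16) − 2(23.69) = 49.3
  G: 834 − 1(76.16) − 1(23.69) = 734.2
  D: 0 + 2(76.16) = 152.3
  B: 0 + 1(23.69) = 23.69

152 mol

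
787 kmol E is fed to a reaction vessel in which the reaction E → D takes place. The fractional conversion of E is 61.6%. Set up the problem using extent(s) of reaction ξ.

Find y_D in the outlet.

0.616

E reacted = 0.616 × 787 = 484.8 kmol; ν_E = −1, so ξ = 484.8/1 = 484.8 kmol.
Outlet amounts (n = n₀ + ν ξ):
  E: 787 − 1(484.8) = 302.2
  D: 0 + 1(484.8) = 484.8
Total out = 787 kmol; y_D = 484.8 / 787 = 0.616.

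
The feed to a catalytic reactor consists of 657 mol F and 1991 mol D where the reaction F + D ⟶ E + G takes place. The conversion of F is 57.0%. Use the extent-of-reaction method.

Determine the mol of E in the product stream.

F reacted = 0.57 × 657 = 374.5 mol; ν_F = −1, so ξ = 374.5/1 = 374.5 mol.
Outlet amounts (n = n₀ + ν ξ):
  F: 657 − 1(374.5) = 282.5
  D: 1991 − 1(374.5) = 1617
  E: 0 + 1(374.5) = 374.5
  G: 0 + 1(374.5) = 374.5

374 mol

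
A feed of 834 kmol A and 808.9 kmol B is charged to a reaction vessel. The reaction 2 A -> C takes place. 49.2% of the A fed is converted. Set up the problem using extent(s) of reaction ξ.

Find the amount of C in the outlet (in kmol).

205 kmol

A reacted = 0.492 × 834 = 410.3 kmol; ν_A = −2, so ξ = 410.3/2 = 205.2 kmol.
Outlet amounts (n = n₀ + ν ξ):
  A: 834 − 2(205.2) = 423.7
  C: 0 + 1(205.2) = 205.2
  B: 808.9 (inert)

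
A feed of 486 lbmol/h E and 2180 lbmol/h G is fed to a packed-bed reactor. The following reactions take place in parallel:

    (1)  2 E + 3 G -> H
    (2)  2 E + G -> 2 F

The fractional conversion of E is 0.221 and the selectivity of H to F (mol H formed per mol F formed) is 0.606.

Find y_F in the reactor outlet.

0.0192

Conversion of E: E consumed = 0.221 × 486 = 107.4 lbmol/h = 2ξ₁ + 2ξ₂.
Selectivity: 1ξ₁ / (2ξ₂) = 0.606 → ξ₁ = 1.212 ξ₂.
Substitute: (2·1.212 + 2) ξ₂ = 107.4 → ξ₂ = 24.28 lbmol/h, ξ₁ = 29.42 lbmol/h.
Outlet amounts (n = n₀ + Σ ν·ξ):
  E: 486 − 2(29.42) − 2(24.28) = 378.6
  G: 2180 − 3(29.42) − 1(24.28) = 2067
  H: 0 + 1(29.42) = 29.42
  F: 0 + 2(24.28) = 48.56
Total out = 2524 lbmol/h; y_F = 48.56 / 2524 = 0.01924.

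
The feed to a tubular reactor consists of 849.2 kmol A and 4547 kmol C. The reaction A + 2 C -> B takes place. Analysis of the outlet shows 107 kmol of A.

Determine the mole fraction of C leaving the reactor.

For A: n = n₀ − 1ξ → 107 = 849.2 − 1ξ, giving ξ = 742.2 kmol.
Outlet amounts (n = n₀ + ν ξ):
  A: 849.2 − 1(742.2) = 107
  C: 4547 − 2(742.2) = 3063
  B: 0 + 1(742.2) = 742.2
Total out = 3912 kmol; y_C = 3063 / 3912 = 0.7829.

0.783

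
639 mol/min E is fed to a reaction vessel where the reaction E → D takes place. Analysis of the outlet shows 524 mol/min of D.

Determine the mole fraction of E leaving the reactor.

For D: n = n₀ + 1ξ → 524 = 0 + 1ξ, giving ξ = 524 mol/min.
Outlet amounts (n = n₀ + ν ξ):
  E: 639 − 1(524) = 115
  D: 0 + 1(524) = 524
Total out = 639 mol/min; y_E = 115 / 639 = 0.18.

0.18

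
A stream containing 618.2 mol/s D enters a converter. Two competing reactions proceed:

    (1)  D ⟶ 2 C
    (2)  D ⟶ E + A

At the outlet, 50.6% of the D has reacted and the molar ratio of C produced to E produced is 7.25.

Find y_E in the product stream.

0.0726

Conversion of D: D consumed = 0.506 × 618.2 = 312.8 mol/s = 1ξ₁ + 1ξ₂.
Selectivity: 2ξ₁ / (1ξ₂) = 7.25 → ξ₁ = 3.625 ξ₂.
Substitute: (1·3.625 + 1) ξ₂ = 312.8 → ξ₂ = 67.63 mol/s, ξ₁ = 245.2 mol/s.
Outlet amounts (n = n₀ + Σ ν·ξ):
  D: 618.2 − 1(245.2) − 1(67.63) = 305.4
  C: 0 + 2(245.2) = 490.3
  E: 0 + 1(67.63) = 67.63
  A: 0 + 1(67.63) = 67.63
Total out = 931 mol/s; y_E = 67.63 / 931 = 0.07265.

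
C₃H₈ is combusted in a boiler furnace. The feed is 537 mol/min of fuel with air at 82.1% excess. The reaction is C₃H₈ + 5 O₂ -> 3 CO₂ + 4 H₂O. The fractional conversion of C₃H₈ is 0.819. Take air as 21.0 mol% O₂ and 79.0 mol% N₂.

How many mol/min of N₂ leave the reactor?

Stoichiometric O₂ = 5 × 537 = 2685 mol/min; O₂ fed = 2685 × 1.821 = 4889 mol/min.
N₂ fed = 4889 × 79/21 = 18390 mol/min.
Fuel reacted = 0.819 × 537 → ξ = 439.8 mol/min.
Outlet (n = n₀ + ν ξ):
  C₃H₈: 537 − 1(439.8) = 97.2
  O₂: 4889 − 5(439.8) = 2690
  N₂: 18390 (inert)
  CO₂: 0 + 3(439.8) = 1319
  H₂O: 0 + 4(439.8) = 1759

18400 mol/min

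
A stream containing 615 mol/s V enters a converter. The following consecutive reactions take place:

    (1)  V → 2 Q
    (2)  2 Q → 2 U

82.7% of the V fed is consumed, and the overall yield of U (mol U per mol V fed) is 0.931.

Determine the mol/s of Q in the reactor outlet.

Conversion of V: V consumed = 1ξ₁ = 0.827 × 615 → ξ₁ = 508.6 mol/s.
Yield of U: 2ξ₂ / 615 = 0.931 → ξ₂ = 286.3 mol/s.
Outlet amounts (n = n₀ + Σ ν·ξ):
  V: 615 − 1(508.6) = 106.4
  Q: 0 + 2(508.6) − 2(286.3) = 444.6
  U: 0 + 2(286.3) = 572.6

445 mol/s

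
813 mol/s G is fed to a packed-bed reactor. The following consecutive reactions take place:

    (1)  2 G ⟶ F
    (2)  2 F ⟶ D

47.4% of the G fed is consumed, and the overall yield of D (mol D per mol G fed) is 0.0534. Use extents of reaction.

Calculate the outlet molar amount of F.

106 mol/s

Conversion of G: G consumed = 2ξ₁ = 0.474 × 813 → ξ₁ = 192.7 mol/s.
Yield of D: 1ξ₂ / 813 = 0.0534 → ξ₂ = 43.41 mol/s.
Outlet amounts (n = n₀ + Σ ν·ξ):
  G: 813 − 2(192.7) = 427.6
  F: 0 + 1(192.7) − 2(43.41) = 105.9
  D: 0 + 1(43.41) = 43.41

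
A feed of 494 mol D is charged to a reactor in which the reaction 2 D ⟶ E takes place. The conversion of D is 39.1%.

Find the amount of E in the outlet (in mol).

96.6 mol

D reacted = 0.391 × 494 = 193.2 mol; ν_D = −2, so ξ = 193.2/2 = 96.58 mol.
Outlet amounts (n = n₀ + ν ξ):
  D: 494 − 2(96.58) = 300.8
  E: 0 + 1(96.58) = 96.58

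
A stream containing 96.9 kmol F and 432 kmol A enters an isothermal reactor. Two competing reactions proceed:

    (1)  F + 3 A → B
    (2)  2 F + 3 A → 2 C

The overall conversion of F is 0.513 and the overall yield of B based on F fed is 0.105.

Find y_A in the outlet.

Yield of B: 1ξ₁ / 96.9 = 0.105 → ξ₁ = 10.17 kmol.
Conversion of F: 1ξ₁ + 2ξ₂ = 0.513 × 96.9 = 49.71 → ξ₂ = 19.77 kmol.
Outlet amounts (n = n₀ + Σ ν·ξ):
  F: 96.9 − 1(10.17) − 2(19.77) = 47.19
  A: 432 − 3(10.17) − 3(19.77) = 342.2
  B: 0 + 1(10.17) = 10.17
  C: 0 + 2(19.77) = 39.54
Total out = 439.1 kmol; y_A = 342.2 / 439.1 = 0.7793.

0.779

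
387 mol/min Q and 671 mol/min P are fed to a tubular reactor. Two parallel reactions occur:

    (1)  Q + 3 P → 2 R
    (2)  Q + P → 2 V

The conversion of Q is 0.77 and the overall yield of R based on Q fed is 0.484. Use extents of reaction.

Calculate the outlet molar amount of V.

Yield of R: 2ξ₁ / 387 = 0.484 → ξ₁ = 93.65 mol/min.
Conversion of Q: 1ξ₁ + 1ξ₂ = 0.77 × 387 = 298 → ξ₂ = 204.3 mol/min.
Outlet amounts (n = n₀ + Σ ν·ξ):
  Q: 387 − 1(93.65) − 1(204.3) = 89.01
  P: 671 − 3(93.65) − 1(204.3) = 185.7
  R: 0 + 2(93.65) = 187.3
  V: 0 + 2(204.3) = 408.7

409 mol/min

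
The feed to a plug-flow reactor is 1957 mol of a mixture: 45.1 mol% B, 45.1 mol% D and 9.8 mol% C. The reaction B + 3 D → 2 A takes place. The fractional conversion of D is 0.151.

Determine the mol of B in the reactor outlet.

D reacted = 0.151 × 882.6 = 133.3 mol; ν_D = −3, so ξ = 133.3/3 = 44.42 mol.
Outlet amounts (n = n₀ + ν ξ):
  B: 882.6 − 1(44.42) = 838.2
  D: 882.6 − 3(44.42) = 749.3
  A: 0 + 2(44.42) = 88.85
  C: 191.8 (inert)

838 mol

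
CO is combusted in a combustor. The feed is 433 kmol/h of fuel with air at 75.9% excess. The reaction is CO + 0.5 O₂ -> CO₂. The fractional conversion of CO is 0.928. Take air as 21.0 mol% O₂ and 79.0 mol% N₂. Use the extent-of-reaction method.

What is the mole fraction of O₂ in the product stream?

0.088

Stoichiometric O₂ = 0.5 × 433 = 216.5 kmol/h; O₂ fed = 216.5 × 1.759 = 380.8 kmol/h.
N₂ fed = 380.8 × 79/21 = 1433 kmol/h.
Fuel reacted = 0.928 × 433 → ξ = 401.8 kmol/h.
Outlet (n = n₀ + ν ξ):
  CO: 433 − 1(401.8) = 31.18
  O₂: 380.8 − 0.5(401.8) = 179.9
  N₂: 1433 (inert)
  CO₂: 0 + 1(401.8) = 401.8
Total out = 2046 kmol/h; y_O₂ = 179.9 / 2046 = 0.08795.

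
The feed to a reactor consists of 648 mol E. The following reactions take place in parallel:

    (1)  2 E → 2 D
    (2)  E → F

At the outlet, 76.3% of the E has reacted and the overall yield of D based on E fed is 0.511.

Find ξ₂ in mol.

Yield of D: 2ξ₁ / 648 = 0.511 → ξ₁ = 165.6 mol.
Conversion of E: 2ξ₁ + 1ξ₂ = 0.763 × 648 = 494.4 → ξ₂ = 163.3 mol.
Outlet amounts (n = n₀ + Σ ν·ξ):
  E: 648 − 2(165.6) − 1(163.3) = 153.6
  D: 0 + 2(165.6) = 331.1
  F: 0 + 1(163.3) = 163.3

ξ₂ = 163 mol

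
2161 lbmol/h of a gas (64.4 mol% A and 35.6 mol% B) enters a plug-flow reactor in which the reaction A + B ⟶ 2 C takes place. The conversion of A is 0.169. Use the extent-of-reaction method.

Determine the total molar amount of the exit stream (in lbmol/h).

2160 lbmol/h

A reacted = 0.169 × 1392 = 235.2 lbmol/h; ν_A = −1, so ξ = 235.2/1 = 235.2 lbmol/h.
Outlet amounts (n = n₀ + ν ξ):
  A: 1392 − 1(235.2) = 1156
  B: 769.3 − 1(235.2) = 534.1
  C: 0 + 2(235.2) = 470.4
Total out = 1156 + 534.1 + 470.4 = 2161 lbmol/h.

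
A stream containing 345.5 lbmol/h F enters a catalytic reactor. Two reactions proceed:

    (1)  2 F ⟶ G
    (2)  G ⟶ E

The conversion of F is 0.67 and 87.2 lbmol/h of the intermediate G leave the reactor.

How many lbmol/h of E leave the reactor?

28.5 lbmol/h

Conversion of F: F consumed = 2ξ₁ = 0.67 × 345.5 → ξ₁ = 115.7 lbmol/h.
G balance: n_G = 0 + 1ξ₁ − 1ξ₂ = 87.2 → ξ₂ = (1·115.7 − 87.2)/1 = 28.54 lbmol/h.
Outlet amounts (n = n₀ + Σ ν·ξ):
  F: 345.5 − 2(115.7) = 114
  G: 0 + 1(115.7) − 1(28.54) = 87.2
  E: 0 + 1(28.54) = 28.54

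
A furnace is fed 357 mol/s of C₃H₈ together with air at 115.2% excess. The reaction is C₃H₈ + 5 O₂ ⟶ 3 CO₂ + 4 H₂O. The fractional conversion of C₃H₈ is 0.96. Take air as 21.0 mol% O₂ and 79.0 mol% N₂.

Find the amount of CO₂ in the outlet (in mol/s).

Stoichiometric O₂ = 5 × 357 = 1785 mol/s; O₂ fed = 1785 × 2.152 = 3841 mol/s.
N₂ fed = 3841 × 79/21 = 14450 mol/s.
Fuel reacted = 0.96 × 357 → ξ = 342.7 mol/s.
Outlet (n = n₀ + ν ξ):
  C₃H₈: 357 − 1(342.7) = 14.28
  O₂: 3841 − 5(342.7) = 2128
  N₂: 14450 (inert)
  CO₂: 0 + 3(342.7) = 1028
  H₂O: 0 + 4(342.7) = 1371

1030 mol/s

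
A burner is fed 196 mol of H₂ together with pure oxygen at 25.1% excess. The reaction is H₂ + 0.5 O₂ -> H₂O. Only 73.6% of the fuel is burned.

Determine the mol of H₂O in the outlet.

144 mol

Stoichiometric O₂ = 0.5 × 196 = 98 mol; O₂ fed = 98 × 1.251 = 122.6 mol.
Fuel reacted = 0.736 × 196 → ξ = 144.3 mol.
Outlet (n = n₀ + ν ξ):
  H₂: 196 − 1(144.3) = 51.74
  O₂: 122.6 − 0.5(144.3) = 50.47
  H₂O: 0 + 1(144.3) = 144.3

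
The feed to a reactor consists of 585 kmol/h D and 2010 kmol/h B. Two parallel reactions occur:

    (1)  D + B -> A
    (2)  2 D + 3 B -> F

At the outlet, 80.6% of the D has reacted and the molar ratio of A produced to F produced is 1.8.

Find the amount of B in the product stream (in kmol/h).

Conversion of D: D consumed = 0.806 × 585 = 471.5 kmol/h = 1ξ₁ + 2ξ₂.
Selectivity: 1ξ₁ / (1ξ₂) = 1.8 → ξ₁ = 1.8 ξ₂.
Substitute: (1·1.8 + 2) ξ₂ = 471.5 → ξ₂ = 124.1 kmol/h, ξ₁ = 223.3 kmol/h.
Outlet amounts (n = n₀ + Σ ν·ξ):
  D: 585 − 1(223.3) − 2(124.1) = 113.5
  B: 2010 − 1(223.3) − 3(124.1) = 1414
  A: 0 + 1(223.3) = 223.3
  F: 0 + 1(124.1) = 124.1

1410 kmol/h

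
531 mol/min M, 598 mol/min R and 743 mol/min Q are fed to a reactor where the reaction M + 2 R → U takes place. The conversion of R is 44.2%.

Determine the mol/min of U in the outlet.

R reacted = 0.442 × 598 = 264.3 mol/min; ν_R = −2, so ξ = 264.3/2 = 132.2 mol/min.
Outlet amounts (n = n₀ + ν ξ):
  M: 531 − 1(132.2) = 398.8
  R: 598 − 2(132.2) = 333.7
  U: 0 + 1(132.2) = 132.2
  Q: 743 (inert)

132 mol/min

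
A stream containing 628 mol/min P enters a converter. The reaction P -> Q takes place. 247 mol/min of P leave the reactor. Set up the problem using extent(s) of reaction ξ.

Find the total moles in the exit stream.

For P: n = n₀ − 1ξ → 247 = 628 − 1ξ, giving ξ = 381 mol/min.
Outlet amounts (n = n₀ + ν ξ):
  P: 628 − 1(381) = 247
  Q: 0 + 1(381) = 381
Total out = 247 + 381 = 628 mol/min.

628 mol/min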